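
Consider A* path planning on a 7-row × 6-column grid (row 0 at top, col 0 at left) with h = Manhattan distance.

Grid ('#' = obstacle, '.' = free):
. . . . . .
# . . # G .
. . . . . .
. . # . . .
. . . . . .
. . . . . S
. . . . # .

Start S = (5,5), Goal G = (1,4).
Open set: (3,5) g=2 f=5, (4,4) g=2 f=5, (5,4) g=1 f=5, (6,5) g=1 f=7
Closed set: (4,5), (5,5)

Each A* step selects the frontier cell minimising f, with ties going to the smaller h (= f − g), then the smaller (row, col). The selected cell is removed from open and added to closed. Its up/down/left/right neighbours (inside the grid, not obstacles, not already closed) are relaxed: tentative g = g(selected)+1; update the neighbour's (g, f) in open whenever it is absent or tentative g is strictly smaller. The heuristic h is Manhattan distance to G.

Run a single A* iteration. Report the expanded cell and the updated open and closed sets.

step 1: expand (3,5) (f=5, h=3) → closed; open now [(2,5) g=3 f=5, (3,4) g=3 f=5, (4,4) g=2 f=5, (5,4) g=1 f=5, (6,5) g=1 f=7]

expanded=(3,5); open=[(2,5) g=3 f=5, (3,4) g=3 f=5, (4,4) g=2 f=5, (5,4) g=1 f=5, (6,5) g=1 f=7]; closed=[(3,5), (4,5), (5,5)]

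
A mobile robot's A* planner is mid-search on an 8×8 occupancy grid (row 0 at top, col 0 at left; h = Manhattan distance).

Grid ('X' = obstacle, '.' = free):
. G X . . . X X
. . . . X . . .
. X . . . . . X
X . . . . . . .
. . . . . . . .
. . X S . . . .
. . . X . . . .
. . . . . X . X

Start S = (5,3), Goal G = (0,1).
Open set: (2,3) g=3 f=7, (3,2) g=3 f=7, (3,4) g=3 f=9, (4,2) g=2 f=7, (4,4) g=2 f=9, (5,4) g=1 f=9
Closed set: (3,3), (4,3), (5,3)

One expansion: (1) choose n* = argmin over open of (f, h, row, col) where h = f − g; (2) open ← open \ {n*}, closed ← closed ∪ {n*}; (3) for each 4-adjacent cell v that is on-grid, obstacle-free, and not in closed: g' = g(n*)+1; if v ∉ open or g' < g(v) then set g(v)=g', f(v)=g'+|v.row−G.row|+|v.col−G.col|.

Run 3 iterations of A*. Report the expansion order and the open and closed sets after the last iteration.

step 1: expand (2,3) (f=7, h=4) → closed; open now [(1,3) g=4 f=7, (2,2) g=4 f=7, (2,4) g=4 f=9, (3,2) g=3 f=7, (3,4) g=3 f=9, (4,2) g=2 f=7, (4,4) g=2 f=9, (5,4) g=1 f=9]
step 2: expand (1,3) (f=7, h=3) → closed; open now [(0,3) g=5 f=7, (1,2) g=5 f=7, (2,2) g=4 f=7, (2,4) g=4 f=9, (3,2) g=3 f=7, (3,4) g=3 f=9, (4,2) g=2 f=7, (4,4) g=2 f=9, (5,4) g=1 f=9]
step 3: expand (0,3) (f=7, h=2) → closed; open now [(0,4) g=6 f=9, (1,2) g=5 f=7, (2,2) g=4 f=7, (2,4) g=4 f=9, (3,2) g=3 f=7, (3,4) g=3 f=9, (4,2) g=2 f=7, (4,4) g=2 f=9, (5,4) g=1 f=9]

order=[(2,3) → (1,3) → (0,3)]; open=[(0,4) g=6 f=9, (1,2) g=5 f=7, (2,2) g=4 f=7, (2,4) g=4 f=9, (3,2) g=3 f=7, (3,4) g=3 f=9, (4,2) g=2 f=7, (4,4) g=2 f=9, (5,4) g=1 f=9]; closed=[(0,3), (1,3), (2,3), (3,3), (4,3), (5,3)]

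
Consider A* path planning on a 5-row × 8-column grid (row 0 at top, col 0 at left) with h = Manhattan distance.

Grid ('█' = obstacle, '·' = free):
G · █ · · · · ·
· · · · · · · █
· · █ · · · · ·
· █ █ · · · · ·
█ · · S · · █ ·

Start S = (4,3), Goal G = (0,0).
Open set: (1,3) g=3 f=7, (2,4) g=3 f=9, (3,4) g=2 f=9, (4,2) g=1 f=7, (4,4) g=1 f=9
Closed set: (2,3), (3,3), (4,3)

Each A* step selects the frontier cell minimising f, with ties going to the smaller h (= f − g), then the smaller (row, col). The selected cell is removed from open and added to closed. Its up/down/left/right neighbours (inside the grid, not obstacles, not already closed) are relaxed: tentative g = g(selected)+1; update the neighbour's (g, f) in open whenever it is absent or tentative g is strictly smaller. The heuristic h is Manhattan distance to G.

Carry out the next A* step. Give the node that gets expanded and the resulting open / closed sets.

step 1: expand (1,3) (f=7, h=4) → closed; open now [(0,3) g=4 f=7, (1,2) g=4 f=7, (1,4) g=4 f=9, (2,4) g=3 f=9, (3,4) g=2 f=9, (4,2) g=1 f=7, (4,4) g=1 f=9]

expanded=(1,3); open=[(0,3) g=4 f=7, (1,2) g=4 f=7, (1,4) g=4 f=9, (2,4) g=3 f=9, (3,4) g=2 f=9, (4,2) g=1 f=7, (4,4) g=1 f=9]; closed=[(1,3), (2,3), (3,3), (4,3)]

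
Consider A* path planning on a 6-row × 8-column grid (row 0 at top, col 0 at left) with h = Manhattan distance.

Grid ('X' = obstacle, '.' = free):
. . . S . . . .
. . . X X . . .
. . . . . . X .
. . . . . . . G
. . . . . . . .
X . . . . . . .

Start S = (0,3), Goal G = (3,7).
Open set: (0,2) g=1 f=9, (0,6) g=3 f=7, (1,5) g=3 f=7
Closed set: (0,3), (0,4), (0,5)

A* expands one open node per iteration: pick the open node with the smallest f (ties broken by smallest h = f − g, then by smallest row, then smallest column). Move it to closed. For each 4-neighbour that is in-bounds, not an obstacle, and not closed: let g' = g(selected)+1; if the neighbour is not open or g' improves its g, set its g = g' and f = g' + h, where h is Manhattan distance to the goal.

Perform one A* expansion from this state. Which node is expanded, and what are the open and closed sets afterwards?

expanded=(0,6); open=[(0,2) g=1 f=9, (0,7) g=4 f=7, (1,5) g=3 f=7, (1,6) g=4 f=7]; closed=[(0,3), (0,4), (0,5), (0,6)]

step 1: expand (0,6) (f=7, h=4) → closed; open now [(0,2) g=1 f=9, (0,7) g=4 f=7, (1,5) g=3 f=7, (1,6) g=4 f=7]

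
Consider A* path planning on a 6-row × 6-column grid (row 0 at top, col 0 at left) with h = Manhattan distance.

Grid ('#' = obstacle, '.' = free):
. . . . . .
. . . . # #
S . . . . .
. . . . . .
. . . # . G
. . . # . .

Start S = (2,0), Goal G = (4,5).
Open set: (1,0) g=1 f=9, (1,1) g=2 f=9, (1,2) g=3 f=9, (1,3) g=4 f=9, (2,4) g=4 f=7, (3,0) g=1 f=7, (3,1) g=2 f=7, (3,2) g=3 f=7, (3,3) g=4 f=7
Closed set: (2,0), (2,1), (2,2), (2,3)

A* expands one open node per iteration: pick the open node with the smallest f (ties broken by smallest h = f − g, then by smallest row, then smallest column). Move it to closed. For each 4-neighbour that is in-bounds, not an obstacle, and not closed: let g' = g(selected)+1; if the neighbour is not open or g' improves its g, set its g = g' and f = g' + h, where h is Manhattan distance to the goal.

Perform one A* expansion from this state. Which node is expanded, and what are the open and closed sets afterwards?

step 1: expand (2,4) (f=7, h=3) → closed; open now [(1,0) g=1 f=9, (1,1) g=2 f=9, (1,2) g=3 f=9, (1,3) g=4 f=9, (2,5) g=5 f=7, (3,0) g=1 f=7, (3,1) g=2 f=7, (3,2) g=3 f=7, (3,3) g=4 f=7, (3,4) g=5 f=7]

expanded=(2,4); open=[(1,0) g=1 f=9, (1,1) g=2 f=9, (1,2) g=3 f=9, (1,3) g=4 f=9, (2,5) g=5 f=7, (3,0) g=1 f=7, (3,1) g=2 f=7, (3,2) g=3 f=7, (3,3) g=4 f=7, (3,4) g=5 f=7]; closed=[(2,0), (2,1), (2,2), (2,3), (2,4)]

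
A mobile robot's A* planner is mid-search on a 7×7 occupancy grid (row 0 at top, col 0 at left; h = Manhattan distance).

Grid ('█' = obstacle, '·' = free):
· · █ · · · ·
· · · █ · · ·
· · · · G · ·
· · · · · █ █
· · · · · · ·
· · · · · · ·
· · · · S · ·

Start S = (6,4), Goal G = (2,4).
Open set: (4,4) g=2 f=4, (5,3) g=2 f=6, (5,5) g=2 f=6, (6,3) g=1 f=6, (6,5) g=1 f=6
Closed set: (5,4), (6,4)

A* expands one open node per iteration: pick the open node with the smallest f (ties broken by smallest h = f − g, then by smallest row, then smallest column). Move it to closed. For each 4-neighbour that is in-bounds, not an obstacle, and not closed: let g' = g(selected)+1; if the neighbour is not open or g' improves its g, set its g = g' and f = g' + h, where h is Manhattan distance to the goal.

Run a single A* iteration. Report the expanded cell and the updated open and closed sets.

expanded=(4,4); open=[(3,4) g=3 f=4, (4,3) g=3 f=6, (4,5) g=3 f=6, (5,3) g=2 f=6, (5,5) g=2 f=6, (6,3) g=1 f=6, (6,5) g=1 f=6]; closed=[(4,4), (5,4), (6,4)]

step 1: expand (4,4) (f=4, h=2) → closed; open now [(3,4) g=3 f=4, (4,3) g=3 f=6, (4,5) g=3 f=6, (5,3) g=2 f=6, (5,5) g=2 f=6, (6,3) g=1 f=6, (6,5) g=1 f=6]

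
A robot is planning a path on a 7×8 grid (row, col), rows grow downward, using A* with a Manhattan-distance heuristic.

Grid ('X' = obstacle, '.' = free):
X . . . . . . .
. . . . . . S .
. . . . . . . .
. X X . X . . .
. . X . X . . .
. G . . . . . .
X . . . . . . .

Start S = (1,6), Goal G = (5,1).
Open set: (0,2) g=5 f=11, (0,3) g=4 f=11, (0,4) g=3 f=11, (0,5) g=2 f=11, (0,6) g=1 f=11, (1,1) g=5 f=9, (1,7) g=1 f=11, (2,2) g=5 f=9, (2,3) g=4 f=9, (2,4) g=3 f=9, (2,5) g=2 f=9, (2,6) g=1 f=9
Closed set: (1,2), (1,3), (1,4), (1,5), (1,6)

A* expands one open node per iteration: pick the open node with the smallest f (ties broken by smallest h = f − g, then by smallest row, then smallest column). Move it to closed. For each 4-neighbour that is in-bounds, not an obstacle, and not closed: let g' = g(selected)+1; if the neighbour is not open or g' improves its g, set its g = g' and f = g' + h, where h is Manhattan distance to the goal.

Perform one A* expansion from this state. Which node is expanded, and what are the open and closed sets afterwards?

expanded=(1,1); open=[(0,1) g=6 f=11, (0,2) g=5 f=11, (0,3) g=4 f=11, (0,4) g=3 f=11, (0,5) g=2 f=11, (0,6) g=1 f=11, (1,0) g=6 f=11, (1,7) g=1 f=11, (2,1) g=6 f=9, (2,2) g=5 f=9, (2,3) g=4 f=9, (2,4) g=3 f=9, (2,5) g=2 f=9, (2,6) g=1 f=9]; closed=[(1,1), (1,2), (1,3), (1,4), (1,5), (1,6)]

step 1: expand (1,1) (f=9, h=4) → closed; open now [(0,1) g=6 f=11, (0,2) g=5 f=11, (0,3) g=4 f=11, (0,4) g=3 f=11, (0,5) g=2 f=11, (0,6) g=1 f=11, (1,0) g=6 f=11, (1,7) g=1 f=11, (2,1) g=6 f=9, (2,2) g=5 f=9, (2,3) g=4 f=9, (2,4) g=3 f=9, (2,5) g=2 f=9, (2,6) g=1 f=9]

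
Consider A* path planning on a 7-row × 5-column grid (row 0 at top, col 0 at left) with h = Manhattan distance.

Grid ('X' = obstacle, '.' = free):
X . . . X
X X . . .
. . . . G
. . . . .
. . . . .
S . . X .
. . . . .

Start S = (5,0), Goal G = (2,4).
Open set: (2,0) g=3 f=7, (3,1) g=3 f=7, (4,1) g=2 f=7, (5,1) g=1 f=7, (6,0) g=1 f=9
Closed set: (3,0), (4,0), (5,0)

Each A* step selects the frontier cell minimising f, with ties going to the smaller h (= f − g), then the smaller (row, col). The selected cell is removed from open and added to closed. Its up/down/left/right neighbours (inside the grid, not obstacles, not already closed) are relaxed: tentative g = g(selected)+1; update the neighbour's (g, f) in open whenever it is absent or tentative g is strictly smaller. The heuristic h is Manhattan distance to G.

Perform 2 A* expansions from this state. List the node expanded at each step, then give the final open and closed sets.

order=[(2,0) → (2,1)]; open=[(2,2) g=5 f=7, (3,1) g=3 f=7, (4,1) g=2 f=7, (5,1) g=1 f=7, (6,0) g=1 f=9]; closed=[(2,0), (2,1), (3,0), (4,0), (5,0)]

step 1: expand (2,0) (f=7, h=4) → closed; open now [(2,1) g=4 f=7, (3,1) g=3 f=7, (4,1) g=2 f=7, (5,1) g=1 f=7, (6,0) g=1 f=9]
step 2: expand (2,1) (f=7, h=3) → closed; open now [(2,2) g=5 f=7, (3,1) g=3 f=7, (4,1) g=2 f=7, (5,1) g=1 f=7, (6,0) g=1 f=9]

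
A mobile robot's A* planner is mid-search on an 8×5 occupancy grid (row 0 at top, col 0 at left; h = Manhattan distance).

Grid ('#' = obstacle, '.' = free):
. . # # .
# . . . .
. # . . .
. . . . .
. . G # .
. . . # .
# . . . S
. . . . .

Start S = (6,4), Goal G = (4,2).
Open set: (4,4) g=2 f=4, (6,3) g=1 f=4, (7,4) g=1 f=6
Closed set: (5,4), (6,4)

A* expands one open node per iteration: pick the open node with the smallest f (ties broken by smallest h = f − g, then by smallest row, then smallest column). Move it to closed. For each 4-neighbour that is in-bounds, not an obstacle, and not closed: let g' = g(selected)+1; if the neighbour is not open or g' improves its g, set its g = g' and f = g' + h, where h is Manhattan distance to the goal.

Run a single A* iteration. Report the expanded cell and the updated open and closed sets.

expanded=(4,4); open=[(3,4) g=3 f=6, (6,3) g=1 f=4, (7,4) g=1 f=6]; closed=[(4,4), (5,4), (6,4)]

step 1: expand (4,4) (f=4, h=2) → closed; open now [(3,4) g=3 f=6, (6,3) g=1 f=4, (7,4) g=1 f=6]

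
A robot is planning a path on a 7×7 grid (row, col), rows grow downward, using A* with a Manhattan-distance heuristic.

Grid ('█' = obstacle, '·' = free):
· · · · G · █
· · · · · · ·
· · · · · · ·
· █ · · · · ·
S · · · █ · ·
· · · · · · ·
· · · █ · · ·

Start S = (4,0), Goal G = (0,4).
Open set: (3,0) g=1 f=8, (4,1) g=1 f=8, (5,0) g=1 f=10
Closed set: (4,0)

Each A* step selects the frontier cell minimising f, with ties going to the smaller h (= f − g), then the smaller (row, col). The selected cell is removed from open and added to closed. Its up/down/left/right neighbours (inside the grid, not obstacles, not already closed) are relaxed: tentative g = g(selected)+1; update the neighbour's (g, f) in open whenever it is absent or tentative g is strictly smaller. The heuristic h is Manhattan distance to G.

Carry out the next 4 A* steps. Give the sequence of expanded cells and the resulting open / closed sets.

order=[(3,0) → (2,0) → (1,0) → (0,0)]; open=[(0,1) g=5 f=8, (1,1) g=4 f=8, (2,1) g=3 f=8, (4,1) g=1 f=8, (5,0) g=1 f=10]; closed=[(0,0), (1,0), (2,0), (3,0), (4,0)]

step 1: expand (3,0) (f=8, h=7) → closed; open now [(2,0) g=2 f=8, (4,1) g=1 f=8, (5,0) g=1 f=10]
step 2: expand (2,0) (f=8, h=6) → closed; open now [(1,0) g=3 f=8, (2,1) g=3 f=8, (4,1) g=1 f=8, (5,0) g=1 f=10]
step 3: expand (1,0) (f=8, h=5) → closed; open now [(0,0) g=4 f=8, (1,1) g=4 f=8, (2,1) g=3 f=8, (4,1) g=1 f=8, (5,0) g=1 f=10]
step 4: expand (0,0) (f=8, h=4) → closed; open now [(0,1) g=5 f=8, (1,1) g=4 f=8, (2,1) g=3 f=8, (4,1) g=1 f=8, (5,0) g=1 f=10]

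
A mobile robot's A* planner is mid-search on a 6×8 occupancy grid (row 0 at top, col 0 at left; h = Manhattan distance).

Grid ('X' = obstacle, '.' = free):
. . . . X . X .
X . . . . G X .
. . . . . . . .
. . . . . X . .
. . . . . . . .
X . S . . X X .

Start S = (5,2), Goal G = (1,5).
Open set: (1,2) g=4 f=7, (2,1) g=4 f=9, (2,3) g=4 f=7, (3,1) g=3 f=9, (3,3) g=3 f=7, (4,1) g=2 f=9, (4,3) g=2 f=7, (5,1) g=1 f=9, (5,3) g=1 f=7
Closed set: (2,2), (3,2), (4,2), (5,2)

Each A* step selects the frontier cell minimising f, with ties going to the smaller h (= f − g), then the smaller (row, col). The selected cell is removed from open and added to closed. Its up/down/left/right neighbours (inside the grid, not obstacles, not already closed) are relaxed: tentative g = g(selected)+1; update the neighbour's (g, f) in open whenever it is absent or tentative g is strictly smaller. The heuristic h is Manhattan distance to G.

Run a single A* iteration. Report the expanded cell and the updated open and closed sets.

step 1: expand (1,2) (f=7, h=3) → closed; open now [(0,2) g=5 f=9, (1,1) g=5 f=9, (1,3) g=5 f=7, (2,1) g=4 f=9, (2,3) g=4 f=7, (3,1) g=3 f=9, (3,3) g=3 f=7, (4,1) g=2 f=9, (4,3) g=2 f=7, (5,1) g=1 f=9, (5,3) g=1 f=7]

expanded=(1,2); open=[(0,2) g=5 f=9, (1,1) g=5 f=9, (1,3) g=5 f=7, (2,1) g=4 f=9, (2,3) g=4 f=7, (3,1) g=3 f=9, (3,3) g=3 f=7, (4,1) g=2 f=9, (4,3) g=2 f=7, (5,1) g=1 f=9, (5,3) g=1 f=7]; closed=[(1,2), (2,2), (3,2), (4,2), (5,2)]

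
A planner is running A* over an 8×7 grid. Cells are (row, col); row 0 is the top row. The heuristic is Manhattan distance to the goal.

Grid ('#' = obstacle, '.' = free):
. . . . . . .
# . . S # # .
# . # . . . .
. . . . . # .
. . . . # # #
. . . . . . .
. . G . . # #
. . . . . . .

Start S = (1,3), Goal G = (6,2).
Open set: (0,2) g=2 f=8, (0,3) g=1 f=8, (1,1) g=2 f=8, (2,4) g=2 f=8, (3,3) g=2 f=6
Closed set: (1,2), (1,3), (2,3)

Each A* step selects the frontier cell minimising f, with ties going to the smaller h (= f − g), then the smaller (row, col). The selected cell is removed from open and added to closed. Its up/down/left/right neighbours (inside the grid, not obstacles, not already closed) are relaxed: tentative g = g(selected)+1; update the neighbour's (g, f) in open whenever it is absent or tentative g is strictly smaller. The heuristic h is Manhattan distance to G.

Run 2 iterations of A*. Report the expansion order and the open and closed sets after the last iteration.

order=[(3,3) → (3,2)]; open=[(0,2) g=2 f=8, (0,3) g=1 f=8, (1,1) g=2 f=8, (2,4) g=2 f=8, (3,1) g=4 f=8, (3,4) g=3 f=8, (4,2) g=4 f=6, (4,3) g=3 f=6]; closed=[(1,2), (1,3), (2,3), (3,2), (3,3)]

step 1: expand (3,3) (f=6, h=4) → closed; open now [(0,2) g=2 f=8, (0,3) g=1 f=8, (1,1) g=2 f=8, (2,4) g=2 f=8, (3,2) g=3 f=6, (3,4) g=3 f=8, (4,3) g=3 f=6]
step 2: expand (3,2) (f=6, h=3) → closed; open now [(0,2) g=2 f=8, (0,3) g=1 f=8, (1,1) g=2 f=8, (2,4) g=2 f=8, (3,1) g=4 f=8, (3,4) g=3 f=8, (4,2) g=4 f=6, (4,3) g=3 f=6]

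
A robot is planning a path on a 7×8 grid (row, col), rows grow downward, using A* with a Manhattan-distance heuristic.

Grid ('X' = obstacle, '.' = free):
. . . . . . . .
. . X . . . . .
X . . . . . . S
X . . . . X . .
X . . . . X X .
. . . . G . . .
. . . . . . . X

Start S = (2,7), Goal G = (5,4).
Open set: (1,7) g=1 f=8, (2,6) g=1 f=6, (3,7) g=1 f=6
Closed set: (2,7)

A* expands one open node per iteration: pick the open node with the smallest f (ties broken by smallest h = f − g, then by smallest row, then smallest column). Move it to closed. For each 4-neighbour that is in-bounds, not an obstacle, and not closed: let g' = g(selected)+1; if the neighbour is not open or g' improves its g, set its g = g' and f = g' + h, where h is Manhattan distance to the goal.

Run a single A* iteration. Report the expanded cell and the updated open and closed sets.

step 1: expand (2,6) (f=6, h=5) → closed; open now [(1,6) g=2 f=8, (1,7) g=1 f=8, (2,5) g=2 f=6, (3,6) g=2 f=6, (3,7) g=1 f=6]

expanded=(2,6); open=[(1,6) g=2 f=8, (1,7) g=1 f=8, (2,5) g=2 f=6, (3,6) g=2 f=6, (3,7) g=1 f=6]; closed=[(2,6), (2,7)]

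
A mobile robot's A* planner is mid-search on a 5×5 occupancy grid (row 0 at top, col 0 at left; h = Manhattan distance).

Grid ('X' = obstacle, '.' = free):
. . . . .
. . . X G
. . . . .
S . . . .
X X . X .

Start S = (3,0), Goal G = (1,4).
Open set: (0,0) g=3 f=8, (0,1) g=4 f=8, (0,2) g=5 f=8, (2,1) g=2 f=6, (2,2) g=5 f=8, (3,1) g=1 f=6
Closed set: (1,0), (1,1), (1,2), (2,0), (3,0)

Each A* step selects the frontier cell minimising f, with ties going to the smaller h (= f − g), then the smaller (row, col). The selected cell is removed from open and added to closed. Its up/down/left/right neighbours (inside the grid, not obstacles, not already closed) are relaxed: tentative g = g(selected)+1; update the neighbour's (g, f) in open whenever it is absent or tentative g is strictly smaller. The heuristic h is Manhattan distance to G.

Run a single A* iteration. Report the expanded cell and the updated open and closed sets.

expanded=(2,1); open=[(0,0) g=3 f=8, (0,1) g=4 f=8, (0,2) g=5 f=8, (2,2) g=3 f=6, (3,1) g=1 f=6]; closed=[(1,0), (1,1), (1,2), (2,0), (2,1), (3,0)]

step 1: expand (2,1) (f=6, h=4) → closed; open now [(0,0) g=3 f=8, (0,1) g=4 f=8, (0,2) g=5 f=8, (2,2) g=3 f=6, (3,1) g=1 f=6]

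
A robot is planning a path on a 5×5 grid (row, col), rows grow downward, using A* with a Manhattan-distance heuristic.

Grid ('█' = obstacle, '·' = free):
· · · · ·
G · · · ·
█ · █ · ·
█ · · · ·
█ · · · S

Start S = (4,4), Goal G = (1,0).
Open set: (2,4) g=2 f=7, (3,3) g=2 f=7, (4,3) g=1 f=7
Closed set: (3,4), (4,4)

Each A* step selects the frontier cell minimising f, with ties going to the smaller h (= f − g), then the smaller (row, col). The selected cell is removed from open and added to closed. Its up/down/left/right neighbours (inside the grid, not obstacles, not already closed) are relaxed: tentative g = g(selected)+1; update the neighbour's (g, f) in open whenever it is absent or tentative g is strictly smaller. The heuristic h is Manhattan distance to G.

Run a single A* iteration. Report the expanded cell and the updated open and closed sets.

step 1: expand (2,4) (f=7, h=5) → closed; open now [(1,4) g=3 f=7, (2,3) g=3 f=7, (3,3) g=2 f=7, (4,3) g=1 f=7]

expanded=(2,4); open=[(1,4) g=3 f=7, (2,3) g=3 f=7, (3,3) g=2 f=7, (4,3) g=1 f=7]; closed=[(2,4), (3,4), (4,4)]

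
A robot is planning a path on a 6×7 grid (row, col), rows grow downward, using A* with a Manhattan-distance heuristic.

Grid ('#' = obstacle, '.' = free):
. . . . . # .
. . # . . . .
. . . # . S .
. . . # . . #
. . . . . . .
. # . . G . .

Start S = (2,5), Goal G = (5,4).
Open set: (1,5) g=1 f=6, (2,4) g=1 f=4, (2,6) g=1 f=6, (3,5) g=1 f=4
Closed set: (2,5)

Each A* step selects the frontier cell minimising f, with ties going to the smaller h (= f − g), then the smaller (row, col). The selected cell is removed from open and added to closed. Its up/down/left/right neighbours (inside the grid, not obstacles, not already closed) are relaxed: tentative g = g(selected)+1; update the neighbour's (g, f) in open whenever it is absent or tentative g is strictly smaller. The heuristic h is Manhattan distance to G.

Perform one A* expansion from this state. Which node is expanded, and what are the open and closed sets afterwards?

step 1: expand (2,4) (f=4, h=3) → closed; open now [(1,4) g=2 f=6, (1,5) g=1 f=6, (2,6) g=1 f=6, (3,4) g=2 f=4, (3,5) g=1 f=4]

expanded=(2,4); open=[(1,4) g=2 f=6, (1,5) g=1 f=6, (2,6) g=1 f=6, (3,4) g=2 f=4, (3,5) g=1 f=4]; closed=[(2,4), (2,5)]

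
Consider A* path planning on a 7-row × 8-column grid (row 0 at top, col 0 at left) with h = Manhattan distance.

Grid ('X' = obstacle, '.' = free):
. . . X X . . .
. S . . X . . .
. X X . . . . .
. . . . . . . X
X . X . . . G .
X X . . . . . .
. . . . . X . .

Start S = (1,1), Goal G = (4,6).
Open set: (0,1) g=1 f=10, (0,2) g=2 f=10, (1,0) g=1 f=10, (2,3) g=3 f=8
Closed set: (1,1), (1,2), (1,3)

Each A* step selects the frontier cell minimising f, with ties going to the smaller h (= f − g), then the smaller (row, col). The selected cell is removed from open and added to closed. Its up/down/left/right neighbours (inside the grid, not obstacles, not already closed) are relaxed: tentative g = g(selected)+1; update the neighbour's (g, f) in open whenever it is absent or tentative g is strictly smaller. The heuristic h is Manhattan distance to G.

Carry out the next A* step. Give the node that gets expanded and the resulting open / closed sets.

step 1: expand (2,3) (f=8, h=5) → closed; open now [(0,1) g=1 f=10, (0,2) g=2 f=10, (1,0) g=1 f=10, (2,4) g=4 f=8, (3,3) g=4 f=8]

expanded=(2,3); open=[(0,1) g=1 f=10, (0,2) g=2 f=10, (1,0) g=1 f=10, (2,4) g=4 f=8, (3,3) g=4 f=8]; closed=[(1,1), (1,2), (1,3), (2,3)]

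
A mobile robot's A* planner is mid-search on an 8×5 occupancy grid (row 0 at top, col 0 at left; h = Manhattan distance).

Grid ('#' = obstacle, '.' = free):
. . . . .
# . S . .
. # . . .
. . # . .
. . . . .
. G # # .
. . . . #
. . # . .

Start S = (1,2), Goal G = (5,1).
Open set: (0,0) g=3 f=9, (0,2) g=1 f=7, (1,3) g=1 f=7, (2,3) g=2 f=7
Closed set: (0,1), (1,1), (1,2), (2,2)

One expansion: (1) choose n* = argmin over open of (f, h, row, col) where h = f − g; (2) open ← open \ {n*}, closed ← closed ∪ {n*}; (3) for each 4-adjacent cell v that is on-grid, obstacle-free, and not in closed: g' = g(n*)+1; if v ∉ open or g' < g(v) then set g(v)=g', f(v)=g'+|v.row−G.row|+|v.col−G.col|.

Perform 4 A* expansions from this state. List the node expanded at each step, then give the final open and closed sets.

order=[(2,3) → (3,3) → (4,3) → (4,2)]; open=[(0,0) g=3 f=9, (0,2) g=1 f=7, (1,3) g=1 f=7, (2,4) g=3 f=9, (3,4) g=4 f=9, (4,1) g=6 f=7, (4,4) g=5 f=9]; closed=[(0,1), (1,1), (1,2), (2,2), (2,3), (3,3), (4,2), (4,3)]

step 1: expand (2,3) (f=7, h=5) → closed; open now [(0,0) g=3 f=9, (0,2) g=1 f=7, (1,3) g=1 f=7, (2,4) g=3 f=9, (3,3) g=3 f=7]
step 2: expand (3,3) (f=7, h=4) → closed; open now [(0,0) g=3 f=9, (0,2) g=1 f=7, (1,3) g=1 f=7, (2,4) g=3 f=9, (3,4) g=4 f=9, (4,3) g=4 f=7]
step 3: expand (4,3) (f=7, h=3) → closed; open now [(0,0) g=3 f=9, (0,2) g=1 f=7, (1,3) g=1 f=7, (2,4) g=3 f=9, (3,4) g=4 f=9, (4,2) g=5 f=7, (4,4) g=5 f=9]
step 4: expand (4,2) (f=7, h=2) → closed; open now [(0,0) g=3 f=9, (0,2) g=1 f=7, (1,3) g=1 f=7, (2,4) g=3 f=9, (3,4) g=4 f=9, (4,1) g=6 f=7, (4,4) g=5 f=9]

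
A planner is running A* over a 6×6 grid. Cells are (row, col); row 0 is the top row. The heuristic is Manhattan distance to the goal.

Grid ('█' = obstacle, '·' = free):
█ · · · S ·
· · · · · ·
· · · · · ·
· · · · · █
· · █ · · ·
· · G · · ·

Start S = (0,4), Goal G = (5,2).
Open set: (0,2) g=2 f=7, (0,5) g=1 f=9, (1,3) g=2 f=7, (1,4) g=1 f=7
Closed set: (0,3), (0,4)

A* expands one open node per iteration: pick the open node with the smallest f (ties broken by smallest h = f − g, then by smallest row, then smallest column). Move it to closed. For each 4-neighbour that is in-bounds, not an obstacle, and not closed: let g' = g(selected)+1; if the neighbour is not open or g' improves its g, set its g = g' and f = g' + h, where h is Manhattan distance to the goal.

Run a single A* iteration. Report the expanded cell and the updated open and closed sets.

expanded=(0,2); open=[(0,1) g=3 f=9, (0,5) g=1 f=9, (1,2) g=3 f=7, (1,3) g=2 f=7, (1,4) g=1 f=7]; closed=[(0,2), (0,3), (0,4)]

step 1: expand (0,2) (f=7, h=5) → closed; open now [(0,1) g=3 f=9, (0,5) g=1 f=9, (1,2) g=3 f=7, (1,3) g=2 f=7, (1,4) g=1 f=7]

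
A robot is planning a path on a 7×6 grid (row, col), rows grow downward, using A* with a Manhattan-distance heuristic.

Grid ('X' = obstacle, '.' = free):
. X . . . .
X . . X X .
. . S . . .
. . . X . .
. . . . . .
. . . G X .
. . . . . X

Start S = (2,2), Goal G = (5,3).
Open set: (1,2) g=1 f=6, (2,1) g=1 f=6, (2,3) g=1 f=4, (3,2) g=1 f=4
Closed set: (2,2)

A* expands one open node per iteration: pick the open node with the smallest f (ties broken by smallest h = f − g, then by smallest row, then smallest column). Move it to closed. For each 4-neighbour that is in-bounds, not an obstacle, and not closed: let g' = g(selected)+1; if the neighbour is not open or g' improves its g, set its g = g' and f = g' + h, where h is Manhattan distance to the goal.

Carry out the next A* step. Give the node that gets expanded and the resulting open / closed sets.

step 1: expand (2,3) (f=4, h=3) → closed; open now [(1,2) g=1 f=6, (2,1) g=1 f=6, (2,4) g=2 f=6, (3,2) g=1 f=4]

expanded=(2,3); open=[(1,2) g=1 f=6, (2,1) g=1 f=6, (2,4) g=2 f=6, (3,2) g=1 f=4]; closed=[(2,2), (2,3)]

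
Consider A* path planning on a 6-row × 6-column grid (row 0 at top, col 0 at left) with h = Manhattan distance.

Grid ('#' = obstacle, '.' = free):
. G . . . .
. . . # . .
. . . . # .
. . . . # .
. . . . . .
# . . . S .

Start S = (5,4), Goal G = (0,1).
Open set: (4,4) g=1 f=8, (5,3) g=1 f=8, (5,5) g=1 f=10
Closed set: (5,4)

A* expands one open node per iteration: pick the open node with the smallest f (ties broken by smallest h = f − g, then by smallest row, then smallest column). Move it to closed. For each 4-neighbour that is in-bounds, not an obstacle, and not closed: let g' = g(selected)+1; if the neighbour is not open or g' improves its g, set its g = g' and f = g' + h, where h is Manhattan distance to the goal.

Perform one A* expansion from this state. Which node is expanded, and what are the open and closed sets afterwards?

expanded=(4,4); open=[(4,3) g=2 f=8, (4,5) g=2 f=10, (5,3) g=1 f=8, (5,5) g=1 f=10]; closed=[(4,4), (5,4)]

step 1: expand (4,4) (f=8, h=7) → closed; open now [(4,3) g=2 f=8, (4,5) g=2 f=10, (5,3) g=1 f=8, (5,5) g=1 f=10]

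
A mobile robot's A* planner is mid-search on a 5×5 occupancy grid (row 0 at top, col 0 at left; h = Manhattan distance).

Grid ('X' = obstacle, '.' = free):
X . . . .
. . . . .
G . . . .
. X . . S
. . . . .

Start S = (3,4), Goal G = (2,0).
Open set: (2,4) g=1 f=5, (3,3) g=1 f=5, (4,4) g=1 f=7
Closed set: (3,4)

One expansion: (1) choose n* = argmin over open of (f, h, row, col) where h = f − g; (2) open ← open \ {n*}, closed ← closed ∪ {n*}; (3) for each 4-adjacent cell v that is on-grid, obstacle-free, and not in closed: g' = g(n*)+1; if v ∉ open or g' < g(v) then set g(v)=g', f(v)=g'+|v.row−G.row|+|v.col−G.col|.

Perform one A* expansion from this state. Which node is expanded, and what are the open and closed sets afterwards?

step 1: expand (2,4) (f=5, h=4) → closed; open now [(1,4) g=2 f=7, (2,3) g=2 f=5, (3,3) g=1 f=5, (4,4) g=1 f=7]

expanded=(2,4); open=[(1,4) g=2 f=7, (2,3) g=2 f=5, (3,3) g=1 f=5, (4,4) g=1 f=7]; closed=[(2,4), (3,4)]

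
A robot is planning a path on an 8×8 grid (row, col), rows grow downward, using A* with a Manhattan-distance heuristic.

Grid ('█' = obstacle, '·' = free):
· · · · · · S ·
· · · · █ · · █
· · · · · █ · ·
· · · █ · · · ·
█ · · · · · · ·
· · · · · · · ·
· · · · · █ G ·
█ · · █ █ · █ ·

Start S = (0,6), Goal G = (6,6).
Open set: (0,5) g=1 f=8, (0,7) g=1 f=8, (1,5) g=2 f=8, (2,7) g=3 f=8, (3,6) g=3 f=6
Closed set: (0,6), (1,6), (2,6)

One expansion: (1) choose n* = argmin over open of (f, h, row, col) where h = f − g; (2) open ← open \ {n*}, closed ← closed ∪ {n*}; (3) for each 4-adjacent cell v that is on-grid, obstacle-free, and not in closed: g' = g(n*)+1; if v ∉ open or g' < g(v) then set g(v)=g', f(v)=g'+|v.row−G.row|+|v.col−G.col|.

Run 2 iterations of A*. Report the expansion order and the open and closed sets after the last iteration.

step 1: expand (3,6) (f=6, h=3) → closed; open now [(0,5) g=1 f=8, (0,7) g=1 f=8, (1,5) g=2 f=8, (2,7) g=3 f=8, (3,5) g=4 f=8, (3,7) g=4 f=8, (4,6) g=4 f=6]
step 2: expand (4,6) (f=6, h=2) → closed; open now [(0,5) g=1 f=8, (0,7) g=1 f=8, (1,5) g=2 f=8, (2,7) g=3 f=8, (3,5) g=4 f=8, (3,7) g=4 f=8, (4,5) g=5 f=8, (4,7) g=5 f=8, (5,6) g=5 f=6]

order=[(3,6) → (4,6)]; open=[(0,5) g=1 f=8, (0,7) g=1 f=8, (1,5) g=2 f=8, (2,7) g=3 f=8, (3,5) g=4 f=8, (3,7) g=4 f=8, (4,5) g=5 f=8, (4,7) g=5 f=8, (5,6) g=5 f=6]; closed=[(0,6), (1,6), (2,6), (3,6), (4,6)]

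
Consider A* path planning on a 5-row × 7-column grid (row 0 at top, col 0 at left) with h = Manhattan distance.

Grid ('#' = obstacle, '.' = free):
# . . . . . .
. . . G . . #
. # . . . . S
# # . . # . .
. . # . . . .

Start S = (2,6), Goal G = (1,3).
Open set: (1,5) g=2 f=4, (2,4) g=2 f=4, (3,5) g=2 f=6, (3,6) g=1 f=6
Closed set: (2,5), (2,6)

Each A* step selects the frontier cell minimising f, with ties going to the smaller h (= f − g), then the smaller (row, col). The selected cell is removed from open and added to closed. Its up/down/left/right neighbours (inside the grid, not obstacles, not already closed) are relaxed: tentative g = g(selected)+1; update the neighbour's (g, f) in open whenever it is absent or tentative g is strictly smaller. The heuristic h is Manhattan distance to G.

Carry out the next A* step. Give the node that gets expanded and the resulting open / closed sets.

expanded=(1,5); open=[(0,5) g=3 f=6, (1,4) g=3 f=4, (2,4) g=2 f=4, (3,5) g=2 f=6, (3,6) g=1 f=6]; closed=[(1,5), (2,5), (2,6)]

step 1: expand (1,5) (f=4, h=2) → closed; open now [(0,5) g=3 f=6, (1,4) g=3 f=4, (2,4) g=2 f=4, (3,5) g=2 f=6, (3,6) g=1 f=6]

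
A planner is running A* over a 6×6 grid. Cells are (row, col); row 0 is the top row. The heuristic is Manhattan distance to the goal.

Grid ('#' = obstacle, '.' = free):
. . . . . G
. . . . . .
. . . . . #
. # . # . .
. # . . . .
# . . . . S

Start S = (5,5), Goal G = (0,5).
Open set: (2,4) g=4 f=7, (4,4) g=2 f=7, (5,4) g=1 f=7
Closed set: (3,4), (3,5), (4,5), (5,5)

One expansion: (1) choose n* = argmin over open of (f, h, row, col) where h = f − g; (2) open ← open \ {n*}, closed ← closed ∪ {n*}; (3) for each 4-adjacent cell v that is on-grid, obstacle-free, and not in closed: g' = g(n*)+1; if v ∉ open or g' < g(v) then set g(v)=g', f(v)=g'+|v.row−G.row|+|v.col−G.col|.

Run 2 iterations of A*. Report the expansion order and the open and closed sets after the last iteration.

order=[(2,4) → (1,4)]; open=[(0,4) g=6 f=7, (1,3) g=6 f=9, (1,5) g=6 f=7, (2,3) g=5 f=9, (4,4) g=2 f=7, (5,4) g=1 f=7]; closed=[(1,4), (2,4), (3,4), (3,5), (4,5), (5,5)]

step 1: expand (2,4) (f=7, h=3) → closed; open now [(1,4) g=5 f=7, (2,3) g=5 f=9, (4,4) g=2 f=7, (5,4) g=1 f=7]
step 2: expand (1,4) (f=7, h=2) → closed; open now [(0,4) g=6 f=7, (1,3) g=6 f=9, (1,5) g=6 f=7, (2,3) g=5 f=9, (4,4) g=2 f=7, (5,4) g=1 f=7]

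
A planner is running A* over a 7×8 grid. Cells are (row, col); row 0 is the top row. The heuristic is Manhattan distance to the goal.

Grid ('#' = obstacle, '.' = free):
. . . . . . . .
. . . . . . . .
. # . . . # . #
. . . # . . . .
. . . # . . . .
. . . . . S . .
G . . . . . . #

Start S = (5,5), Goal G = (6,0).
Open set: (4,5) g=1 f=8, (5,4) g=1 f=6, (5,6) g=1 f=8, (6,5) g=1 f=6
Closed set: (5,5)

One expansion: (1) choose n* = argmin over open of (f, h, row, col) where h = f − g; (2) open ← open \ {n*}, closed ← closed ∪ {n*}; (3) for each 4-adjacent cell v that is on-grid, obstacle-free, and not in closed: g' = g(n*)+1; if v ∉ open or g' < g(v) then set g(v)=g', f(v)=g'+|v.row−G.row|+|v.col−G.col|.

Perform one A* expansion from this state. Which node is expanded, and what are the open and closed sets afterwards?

step 1: expand (5,4) (f=6, h=5) → closed; open now [(4,4) g=2 f=8, (4,5) g=1 f=8, (5,3) g=2 f=6, (5,6) g=1 f=8, (6,4) g=2 f=6, (6,5) g=1 f=6]

expanded=(5,4); open=[(4,4) g=2 f=8, (4,5) g=1 f=8, (5,3) g=2 f=6, (5,6) g=1 f=8, (6,4) g=2 f=6, (6,5) g=1 f=6]; closed=[(5,4), (5,5)]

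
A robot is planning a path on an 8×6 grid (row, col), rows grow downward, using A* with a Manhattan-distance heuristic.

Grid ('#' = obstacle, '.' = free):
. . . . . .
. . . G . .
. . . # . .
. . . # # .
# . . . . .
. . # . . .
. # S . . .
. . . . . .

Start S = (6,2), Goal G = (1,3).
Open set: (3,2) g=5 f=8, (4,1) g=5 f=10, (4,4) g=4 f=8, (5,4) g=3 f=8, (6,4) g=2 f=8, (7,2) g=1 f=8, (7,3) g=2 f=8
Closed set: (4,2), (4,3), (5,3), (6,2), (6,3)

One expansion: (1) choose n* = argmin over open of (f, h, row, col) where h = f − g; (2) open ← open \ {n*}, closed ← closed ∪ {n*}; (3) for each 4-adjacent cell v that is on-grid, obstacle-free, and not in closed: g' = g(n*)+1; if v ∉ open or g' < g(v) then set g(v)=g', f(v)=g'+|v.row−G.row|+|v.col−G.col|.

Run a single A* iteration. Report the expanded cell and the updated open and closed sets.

step 1: expand (3,2) (f=8, h=3) → closed; open now [(2,2) g=6 f=8, (3,1) g=6 f=10, (4,1) g=5 f=10, (4,4) g=4 f=8, (5,4) g=3 f=8, (6,4) g=2 f=8, (7,2) g=1 f=8, (7,3) g=2 f=8]

expanded=(3,2); open=[(2,2) g=6 f=8, (3,1) g=6 f=10, (4,1) g=5 f=10, (4,4) g=4 f=8, (5,4) g=3 f=8, (6,4) g=2 f=8, (7,2) g=1 f=8, (7,3) g=2 f=8]; closed=[(3,2), (4,2), (4,3), (5,3), (6,2), (6,3)]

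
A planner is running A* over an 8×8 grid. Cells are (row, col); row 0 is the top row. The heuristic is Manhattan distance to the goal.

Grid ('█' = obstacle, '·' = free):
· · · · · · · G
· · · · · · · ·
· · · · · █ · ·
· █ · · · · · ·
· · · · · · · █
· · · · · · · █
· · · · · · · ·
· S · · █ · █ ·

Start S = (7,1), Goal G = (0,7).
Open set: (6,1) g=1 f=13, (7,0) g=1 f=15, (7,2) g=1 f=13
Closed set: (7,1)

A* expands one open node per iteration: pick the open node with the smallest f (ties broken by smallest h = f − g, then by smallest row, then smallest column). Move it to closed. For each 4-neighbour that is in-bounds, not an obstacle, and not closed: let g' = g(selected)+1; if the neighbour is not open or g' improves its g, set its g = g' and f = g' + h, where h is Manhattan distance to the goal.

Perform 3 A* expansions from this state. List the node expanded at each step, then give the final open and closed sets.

order=[(6,1) → (5,1) → (4,1)]; open=[(4,0) g=4 f=15, (4,2) g=4 f=13, (5,0) g=3 f=15, (5,2) g=3 f=13, (6,0) g=2 f=15, (6,2) g=2 f=13, (7,0) g=1 f=15, (7,2) g=1 f=13]; closed=[(4,1), (5,1), (6,1), (7,1)]

step 1: expand (6,1) (f=13, h=12) → closed; open now [(5,1) g=2 f=13, (6,0) g=2 f=15, (6,2) g=2 f=13, (7,0) g=1 f=15, (7,2) g=1 f=13]
step 2: expand (5,1) (f=13, h=11) → closed; open now [(4,1) g=3 f=13, (5,0) g=3 f=15, (5,2) g=3 f=13, (6,0) g=2 f=15, (6,2) g=2 f=13, (7,0) g=1 f=15, (7,2) g=1 f=13]
step 3: expand (4,1) (f=13, h=10) → closed; open now [(4,0) g=4 f=15, (4,2) g=4 f=13, (5,0) g=3 f=15, (5,2) g=3 f=13, (6,0) g=2 f=15, (6,2) g=2 f=13, (7,0) g=1 f=15, (7,2) g=1 f=13]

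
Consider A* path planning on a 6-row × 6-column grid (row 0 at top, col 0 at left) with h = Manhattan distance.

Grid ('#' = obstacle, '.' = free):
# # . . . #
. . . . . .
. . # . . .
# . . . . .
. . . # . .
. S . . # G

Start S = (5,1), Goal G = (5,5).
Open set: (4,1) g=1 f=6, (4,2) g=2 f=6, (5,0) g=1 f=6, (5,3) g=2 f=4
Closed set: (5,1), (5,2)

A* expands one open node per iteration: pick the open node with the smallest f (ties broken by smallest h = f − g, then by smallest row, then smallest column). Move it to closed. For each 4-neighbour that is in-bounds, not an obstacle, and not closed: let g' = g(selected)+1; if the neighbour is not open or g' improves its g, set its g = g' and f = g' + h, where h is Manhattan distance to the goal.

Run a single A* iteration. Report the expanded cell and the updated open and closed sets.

expanded=(5,3); open=[(4,1) g=1 f=6, (4,2) g=2 f=6, (5,0) g=1 f=6]; closed=[(5,1), (5,2), (5,3)]

step 1: expand (5,3) (f=4, h=2) → closed; open now [(4,1) g=1 f=6, (4,2) g=2 f=6, (5,0) g=1 f=6]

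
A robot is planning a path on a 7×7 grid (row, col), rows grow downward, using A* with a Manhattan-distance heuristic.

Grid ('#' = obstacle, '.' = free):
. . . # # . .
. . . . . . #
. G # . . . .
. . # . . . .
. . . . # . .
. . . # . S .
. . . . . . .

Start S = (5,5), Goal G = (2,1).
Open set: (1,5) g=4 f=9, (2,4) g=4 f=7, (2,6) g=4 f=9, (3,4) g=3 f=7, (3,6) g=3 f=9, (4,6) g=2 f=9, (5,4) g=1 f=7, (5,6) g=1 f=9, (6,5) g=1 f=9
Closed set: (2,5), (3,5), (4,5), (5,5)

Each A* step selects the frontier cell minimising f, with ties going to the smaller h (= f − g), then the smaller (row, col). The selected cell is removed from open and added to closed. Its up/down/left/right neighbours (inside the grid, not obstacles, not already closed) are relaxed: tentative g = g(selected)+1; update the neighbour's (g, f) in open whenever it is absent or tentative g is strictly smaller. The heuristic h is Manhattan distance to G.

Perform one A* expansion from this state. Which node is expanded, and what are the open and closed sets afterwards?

expanded=(2,4); open=[(1,4) g=5 f=9, (1,5) g=4 f=9, (2,3) g=5 f=7, (2,6) g=4 f=9, (3,4) g=3 f=7, (3,6) g=3 f=9, (4,6) g=2 f=9, (5,4) g=1 f=7, (5,6) g=1 f=9, (6,5) g=1 f=9]; closed=[(2,4), (2,5), (3,5), (4,5), (5,5)]

step 1: expand (2,4) (f=7, h=3) → closed; open now [(1,4) g=5 f=9, (1,5) g=4 f=9, (2,3) g=5 f=7, (2,6) g=4 f=9, (3,4) g=3 f=7, (3,6) g=3 f=9, (4,6) g=2 f=9, (5,4) g=1 f=7, (5,6) g=1 f=9, (6,5) g=1 f=9]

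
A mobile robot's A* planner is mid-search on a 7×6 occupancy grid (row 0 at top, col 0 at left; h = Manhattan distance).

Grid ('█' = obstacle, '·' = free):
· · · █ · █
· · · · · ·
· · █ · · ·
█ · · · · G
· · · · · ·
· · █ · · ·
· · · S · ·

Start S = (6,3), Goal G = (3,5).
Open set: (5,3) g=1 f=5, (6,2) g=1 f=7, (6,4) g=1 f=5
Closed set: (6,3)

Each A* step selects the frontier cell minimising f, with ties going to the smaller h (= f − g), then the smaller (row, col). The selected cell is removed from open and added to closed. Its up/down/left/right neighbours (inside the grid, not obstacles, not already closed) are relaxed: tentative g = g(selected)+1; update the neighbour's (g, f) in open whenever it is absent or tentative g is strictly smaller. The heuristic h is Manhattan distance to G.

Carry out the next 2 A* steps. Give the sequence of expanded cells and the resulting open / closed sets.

step 1: expand (5,3) (f=5, h=4) → closed; open now [(4,3) g=2 f=5, (5,4) g=2 f=5, (6,2) g=1 f=7, (6,4) g=1 f=5]
step 2: expand (4,3) (f=5, h=3) → closed; open now [(3,3) g=3 f=5, (4,2) g=3 f=7, (4,4) g=3 f=5, (5,4) g=2 f=5, (6,2) g=1 f=7, (6,4) g=1 f=5]

order=[(5,3) → (4,3)]; open=[(3,3) g=3 f=5, (4,2) g=3 f=7, (4,4) g=3 f=5, (5,4) g=2 f=5, (6,2) g=1 f=7, (6,4) g=1 f=5]; closed=[(4,3), (5,3), (6,3)]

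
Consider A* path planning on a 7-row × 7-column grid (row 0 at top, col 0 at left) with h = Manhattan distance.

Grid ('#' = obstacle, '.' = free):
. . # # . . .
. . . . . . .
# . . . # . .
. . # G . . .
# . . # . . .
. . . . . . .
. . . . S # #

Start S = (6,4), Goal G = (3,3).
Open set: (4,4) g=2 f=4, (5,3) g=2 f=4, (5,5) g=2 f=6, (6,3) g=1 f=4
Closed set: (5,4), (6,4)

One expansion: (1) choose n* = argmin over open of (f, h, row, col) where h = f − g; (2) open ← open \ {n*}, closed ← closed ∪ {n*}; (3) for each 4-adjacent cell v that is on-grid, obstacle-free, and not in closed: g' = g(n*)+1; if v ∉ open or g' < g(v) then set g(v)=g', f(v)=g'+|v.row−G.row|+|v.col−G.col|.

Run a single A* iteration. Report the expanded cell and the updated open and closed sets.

expanded=(4,4); open=[(3,4) g=3 f=4, (4,5) g=3 f=6, (5,3) g=2 f=4, (5,5) g=2 f=6, (6,3) g=1 f=4]; closed=[(4,4), (5,4), (6,4)]

step 1: expand (4,4) (f=4, h=2) → closed; open now [(3,4) g=3 f=4, (4,5) g=3 f=6, (5,3) g=2 f=4, (5,5) g=2 f=6, (6,3) g=1 f=4]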